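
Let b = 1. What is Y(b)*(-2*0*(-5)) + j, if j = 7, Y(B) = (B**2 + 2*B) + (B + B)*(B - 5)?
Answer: 7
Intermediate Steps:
Y(B) = B**2 + 2*B + 2*B*(-5 + B) (Y(B) = (B**2 + 2*B) + (2*B)*(-5 + B) = (B**2 + 2*B) + 2*B*(-5 + B) = B**2 + 2*B + 2*B*(-5 + B))
Y(b)*(-2*0*(-5)) + j = (1*(-8 + 3*1))*(-2*0*(-5)) + 7 = (1*(-8 + 3))*(0*(-5)) + 7 = (1*(-5))*0 + 7 = -5*0 + 7 = 0 + 7 = 7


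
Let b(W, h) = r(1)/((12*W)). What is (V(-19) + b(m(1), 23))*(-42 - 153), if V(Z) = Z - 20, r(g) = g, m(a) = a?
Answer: 30355/4 ≈ 7588.8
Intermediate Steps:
V(Z) = -20 + Z
b(W, h) = 1/(12*W)
(V(-19) + b(m(1), 23))*(-42 - 153) = ((-20 - 19) + (1/12)/1)*(-42 - 153) = (-39 + (1/12)*1)*(-195) = (-39 + 1/12)*(-195) = -467/12*(-195) = 30355/4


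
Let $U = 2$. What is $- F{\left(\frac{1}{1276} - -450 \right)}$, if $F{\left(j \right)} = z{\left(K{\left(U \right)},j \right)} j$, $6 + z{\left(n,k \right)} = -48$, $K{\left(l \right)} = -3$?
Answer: $\frac{15503427}{638} \approx 24300.0$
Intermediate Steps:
$z{\left(n,k \right)} = -54$ ($z{\left(n,k \right)} = -6 - 48 = -54$)
$F{\left(j \right)} = - 54 j$
$- F{\left(\frac{1}{1276} - -450 \right)} = - \left(-54\right) \left(\frac{1}{1276} - -450\right) = - \left(-54\right) \left(\frac{1}{1276} + 450\right) = - \frac{\left(-54\right) 574201}{1276} = \left(-1\right) \left(- \frac{15503427}{638}\right) = \frac{15503427}{638}$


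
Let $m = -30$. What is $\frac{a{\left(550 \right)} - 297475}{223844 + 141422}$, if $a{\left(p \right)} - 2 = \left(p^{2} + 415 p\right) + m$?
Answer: $\frac{233247}{365266} \approx 0.63857$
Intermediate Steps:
$a{\left(p \right)} = -28 + p^{2} + 415 p$ ($a{\left(p \right)} = 2 - \left(30 - p^{2} - 415 p\right) = 2 + \left(-30 + p^{2} + 415 p\right) = -28 + p^{2} + 415 p$)
$\frac{a{\left(550 \right)} - 297475}{223844 + 141422} = \frac{\left(-28 + 550^{2} + 415 \cdot 550\right) - 297475}{223844 + 141422} = \frac{\left(-28 + 302500 + 228250\right) - 297475}{365266} = \left(530722 - 297475\right) \frac{1}{365266} = 233247 \cdot \frac{1}{365266} = \frac{233247}{365266}$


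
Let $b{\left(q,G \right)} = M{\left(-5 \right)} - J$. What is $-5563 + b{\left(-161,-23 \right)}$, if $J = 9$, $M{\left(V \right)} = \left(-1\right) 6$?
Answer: $-5578$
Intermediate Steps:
$M{\left(V \right)} = -6$
$b{\left(q,G \right)} = -15$ ($b{\left(q,G \right)} = -6 - 9 = -15$)
$-5563 + b{\left(-161,-23 \right)} = -5563 - 15 = -5578$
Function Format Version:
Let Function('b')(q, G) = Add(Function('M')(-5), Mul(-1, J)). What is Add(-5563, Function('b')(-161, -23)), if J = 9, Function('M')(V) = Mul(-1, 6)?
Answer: -5578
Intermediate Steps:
Function('M')(V) = -6
Function('b')(q, G) = -15 (Function('b')(q, G) = Add(-6, Mul(-1, 9)) = Add(-6, -9) = -15)
Add(-5563, Function('b')(-161, -23)) = Add(-5563, -15) = -5578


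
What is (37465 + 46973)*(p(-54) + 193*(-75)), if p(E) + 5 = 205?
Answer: -1205352450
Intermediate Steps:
p(E) = 200 (p(E) = -5 + 205 = 200)
(37465 + 46973)*(p(-54) + 193*(-75)) = (37465 + 46973)*(200 + 193*(-75)) = 84438*(200 - 14475) = 84438*(-14275) = -1205352450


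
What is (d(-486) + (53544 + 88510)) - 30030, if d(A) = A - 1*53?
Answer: 111485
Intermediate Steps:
d(A) = -53 + A (d(A) = A - 53 = -53 + A)
(d(-486) + (53544 + 88510)) - 30030 = ((-53 - 486) + (53544 + 88510)) - 30030 = (-539 + 142054) - 30030 = 141515 - 30030 = 111485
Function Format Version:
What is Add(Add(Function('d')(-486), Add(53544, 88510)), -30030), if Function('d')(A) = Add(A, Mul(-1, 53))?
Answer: 111485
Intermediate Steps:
Function('d')(A) = Add(-53, A) (Function('d')(A) = Add(A, -53) = Add(-53, A))
Add(Add(Function('d')(-486), Add(53544, 88510)), -30030) = Add(Add(Add(-53, -486), Add(53544, 88510)), -30030) = Add(Add(-539, 142054), -30030) = Add(141515, -30030) = 111485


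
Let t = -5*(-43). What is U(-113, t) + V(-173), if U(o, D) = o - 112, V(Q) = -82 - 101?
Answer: -408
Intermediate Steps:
V(Q) = -183
t = 215
U(o, D) = -112 + o
U(-113, t) + V(-173) = (-112 - 113) - 183 = -225 - 183 = -408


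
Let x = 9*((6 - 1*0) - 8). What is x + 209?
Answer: 191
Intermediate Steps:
x = -18 (x = 9*((6 + 0) - 8) = 9*(6 - 8) = 9*(-2) = -18)
x + 209 = -18 + 209 = 191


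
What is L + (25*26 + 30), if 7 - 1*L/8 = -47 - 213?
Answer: 2816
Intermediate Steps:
L = 2136 (L = 56 - 8*(-47 - 213) = 56 - 8*(-260) = 56 + 2080 = 2136)
L + (25*26 + 30) = 2136 + (25*26 + 30) = 2136 + (650 + 30) = 2136 + 680 = 2816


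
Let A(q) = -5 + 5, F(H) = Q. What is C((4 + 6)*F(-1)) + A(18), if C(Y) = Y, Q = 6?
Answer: 60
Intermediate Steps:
F(H) = 6
A(q) = 0
C((4 + 6)*F(-1)) + A(18) = (4 + 6)*6 + 0 = 10*6 + 0 = 60 + 0 = 60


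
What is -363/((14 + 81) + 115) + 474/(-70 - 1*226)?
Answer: -17249/5180 ≈ -3.3299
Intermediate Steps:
-363/((14 + 81) + 115) + 474/(-70 - 1*226) = -363/(95 + 115) + 474/(-70 - 226) = -363/210 + 474/(-296) = -363*1/210 + 474*(-1/296) = -121/70 - 237/148 = -17249/5180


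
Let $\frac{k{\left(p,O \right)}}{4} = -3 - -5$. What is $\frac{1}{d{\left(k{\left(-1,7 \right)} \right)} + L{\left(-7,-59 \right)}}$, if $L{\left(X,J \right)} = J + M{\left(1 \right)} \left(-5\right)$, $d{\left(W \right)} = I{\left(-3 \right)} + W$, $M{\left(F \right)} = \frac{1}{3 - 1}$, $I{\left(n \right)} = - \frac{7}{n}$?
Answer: $- \frac{6}{307} \approx -0.019544$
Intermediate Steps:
$k{\left(p,O \right)} = 8$ ($k{\left(p,O \right)} = 4 \left(-3 - -5\right) = 4 \left(-3 + 5\right) = 4 \cdot 2 = 8$)
$M{\left(F \right)} = \frac{1}{2}$
$d{\left(W \right)} = \frac{7}{3} + W$ ($d{\left(W \right)} = - \frac{7}{-3} + W = \left(-7\right) \left(- \frac{1}{3}\right) + W = \frac{7}{3} + W$)
$L{\left(X,J \right)} = - \frac{5}{2} + J$ ($L{\left(X,J \right)} = J + \frac{1}{2} \left(-5\right) = J - \frac{5}{2} = - \frac{5}{2} + J$)
$\frac{1}{d{\left(k{\left(-1,7 \right)} \right)} + L{\left(-7,-59 \right)}} = \frac{1}{\left(\frac{7}{3} + 8\right) - \frac{123}{2}} = \frac{1}{\frac{31}{3} - \frac{123}{2}} = \frac{1}{- \frac{307}{6}} = - \frac{6}{307}$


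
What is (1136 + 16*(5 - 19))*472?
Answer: 430464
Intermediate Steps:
(1136 + 16*(5 - 19))*472 = (1136 + 16*(-14))*472 = (1136 - 224)*472 = 912*472 = 430464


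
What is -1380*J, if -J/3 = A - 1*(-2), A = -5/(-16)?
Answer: 38295/4 ≈ 9573.8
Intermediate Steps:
A = 5/16 (A = -5*(-1/16) = 5/16 ≈ 0.31250)
J = -111/16 (J = -3*(5/16 - 1*(-2)) = -3*(5/16 + 2) = -3*37/16 = -111/16 ≈ -6.9375)
-1380*J = -1380*(-111/16) = 38295/4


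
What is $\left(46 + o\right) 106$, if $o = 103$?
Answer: $15794$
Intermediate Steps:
$\left(46 + o\right) 106 = \left(46 + 103\right) 106 = 149 \cdot 106 = 15794$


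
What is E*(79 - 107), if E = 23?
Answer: -644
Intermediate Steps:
E*(79 - 107) = 23*(79 - 107) = 23*(-28) = -644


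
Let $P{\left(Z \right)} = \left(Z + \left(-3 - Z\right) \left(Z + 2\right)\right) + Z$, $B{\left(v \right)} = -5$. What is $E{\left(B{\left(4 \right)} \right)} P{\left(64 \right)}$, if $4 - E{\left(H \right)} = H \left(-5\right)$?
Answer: $90174$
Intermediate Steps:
$E{\left(H \right)} = 4 + 5 H$ ($E{\left(H \right)} = 4 - H \left(-5\right) = 4 - - 5 H = 4 + 5 H$)
$P{\left(Z \right)} = 2 Z + \left(-3 - Z\right) \left(2 + Z\right)$ ($P{\left(Z \right)} = \left(Z + \left(-3 - Z\right) \left(2 + Z\right)\right) + Z = 2 Z + \left(-3 - Z\right) \left(2 + Z\right)$)
$E{\left(B{\left(4 \right)} \right)} P{\left(64 \right)} = \left(4 + 5 \left(-5\right)\right) \left(-6 - 64^{2} - 192\right) = \left(4 - 25\right) \left(-6 - 4096 - 192\right) = - 21 \left(-6 - 4096 - 192\right) = \left(-21\right) \left(-4294\right) = 90174$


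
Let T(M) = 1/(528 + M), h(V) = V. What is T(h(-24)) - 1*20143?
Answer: -10152071/504 ≈ -20143.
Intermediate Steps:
T(h(-24)) - 1*20143 = 1/(528 - 24) - 1*20143 = 1/504 - 20143 = -10152071/504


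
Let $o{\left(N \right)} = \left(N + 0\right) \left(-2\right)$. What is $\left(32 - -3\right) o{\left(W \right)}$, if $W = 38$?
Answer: $-2660$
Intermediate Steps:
$o{\left(N \right)} = - 2 N$ ($o{\left(N \right)} = N \left(-2\right) = - 2 N$)
$\left(32 - -3\right) o{\left(W \right)} = \left(32 - -3\right) \left(\left(-2\right) 38\right) = \left(32 + 3\right) \left(-76\right) = 35 \left(-76\right) = -2660$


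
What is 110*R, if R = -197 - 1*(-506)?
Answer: 33990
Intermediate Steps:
R = 309 (R = -197 + 506 = 309)
110*R = 110*309 = 33990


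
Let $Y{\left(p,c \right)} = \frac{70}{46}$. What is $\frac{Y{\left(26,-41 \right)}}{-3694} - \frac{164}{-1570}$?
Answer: $\frac{6939409}{66695170} \approx 0.10405$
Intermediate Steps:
$Y{\left(p,c \right)} = \frac{35}{23}$ ($Y{\left(p,c \right)} = 70 \cdot \frac{1}{46} = \frac{35}{23}$)
$\frac{Y{\left(26,-41 \right)}}{-3694} - \frac{164}{-1570} = \frac{35}{23 \left(-3694\right)} - \frac{164}{-1570} = \frac{35}{23} \left(- \frac{1}{3694}\right) - - \frac{82}{785} = - \frac{35}{84962} + \frac{82}{785} = \frac{6939409}{66695170}$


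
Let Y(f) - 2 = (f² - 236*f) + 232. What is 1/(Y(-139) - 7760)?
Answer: 1/44599 ≈ 2.2422e-5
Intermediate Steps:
Y(f) = 234 + f² - 236*f (Y(f) = 2 + ((f² - 236*f) + 232) = 2 + (232 + f² - 236*f) = 234 + f² - 236*f)
1/(Y(-139) - 7760) = 1/((234 + (-139)² - 236*(-139)) - 7760) = 1/((234 + 19321 + 32804) - 7760) = 1/(52359 - 7760) = 1/44599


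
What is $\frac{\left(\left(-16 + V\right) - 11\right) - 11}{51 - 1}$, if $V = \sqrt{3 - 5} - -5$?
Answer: $- \frac{33}{50} + \frac{i \sqrt{2}}{50} \approx -0.66 + 0.028284 i$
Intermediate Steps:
$V = 5 + i \sqrt{2}$ ($V = \sqrt{-2} + 5 = i \sqrt{2} + 5 = 5 + i \sqrt{2} \approx 5.0 + 1.4142 i$)
$\frac{\left(\left(-16 + V\right) - 11\right) - 11}{51 - 1} = \frac{\left(\left(-16 + \left(5 + i \sqrt{2}\right)\right) - 11\right) - 11}{51 - 1} = \frac{\left(\left(-11 + i \sqrt{2}\right) - 11\right) - 11}{50} = \left(\left(-22 + i \sqrt{2}\right) - 11\right) \frac{1}{50} = \left(-33 + i \sqrt{2}\right) \frac{1}{50} = - \frac{33}{50} + \frac{i \sqrt{2}}{50}$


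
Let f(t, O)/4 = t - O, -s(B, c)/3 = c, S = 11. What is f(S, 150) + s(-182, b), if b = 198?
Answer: -1150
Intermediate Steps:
s(B, c) = -3*c
f(t, O) = -4*O + 4*t (f(t, O) = 4*(t - O) = -4*O + 4*t)
f(S, 150) + s(-182, b) = (-4*150 + 4*11) - 3*198 = (-600 + 44) - 594 = -556 - 594 = -1150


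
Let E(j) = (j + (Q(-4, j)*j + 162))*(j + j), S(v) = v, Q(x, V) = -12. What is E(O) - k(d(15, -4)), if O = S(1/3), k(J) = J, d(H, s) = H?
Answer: 815/9 ≈ 90.556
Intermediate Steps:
O = 1/3 ≈ 0.33333
E(j) = 2*j*(162 - 11*j) (E(j) = (j + (-12*j + 162))*(j + j) = (j + (162 - 12*j))*(2*j) = (162 - 11*j)*(2*j) = 2*j*(162 - 11*j))
E(O) - k(d(15, -4)) = 2*(1/3)*(162 - 11*1/3) - 1*15 = 2*(1/3)*(162 - 11/3) - 15 = 2*(1/3)*(475/3) - 15 = 950/9 - 15 = 815/9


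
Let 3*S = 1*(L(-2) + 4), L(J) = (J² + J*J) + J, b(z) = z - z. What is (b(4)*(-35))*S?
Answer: 0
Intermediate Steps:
b(z) = 0
L(J) = J + 2*J² (L(J) = (J² + J²) + J = 2*J² + J = J + 2*J²)
S = 10/3 (S = (1*(-2*(1 + 2*(-2)) + 4))/3 = (1*(-2*(1 - 4) + 4))/3 = (1*(-2*(-3) + 4))/3 = (1*(6 + 4))/3 = (1*10)/3 = (⅓)*10 = 10/3 ≈ 3.3333)
(b(4)*(-35))*S = (0*(-35))*(10/3) = 0*(10/3) = 0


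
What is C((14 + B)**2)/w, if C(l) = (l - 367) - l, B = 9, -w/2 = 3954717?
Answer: 367/7909434 ≈ 4.6400e-5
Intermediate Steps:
w = -7909434 (w = -2*3954717 = -7909434)
C(l) = -367 (C(l) = (-367 + l) - l = -367)
C((14 + B)**2)/w = -367/(-7909434) = -367*(-1/7909434) = 367/7909434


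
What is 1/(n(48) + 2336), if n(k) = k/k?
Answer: 1/2337 ≈ 0.00042790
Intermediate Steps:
n(k) = 1
1/(n(48) + 2336) = 1/(1 + 2336) = 1/2337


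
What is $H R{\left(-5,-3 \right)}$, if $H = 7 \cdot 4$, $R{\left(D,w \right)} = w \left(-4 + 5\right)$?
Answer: $-84$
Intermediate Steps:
$R{\left(D,w \right)} = w$ ($R{\left(D,w \right)} = w 1 = w$)
$H = 28$
$H R{\left(-5,-3 \right)} = 28 \left(-3\right) = -84$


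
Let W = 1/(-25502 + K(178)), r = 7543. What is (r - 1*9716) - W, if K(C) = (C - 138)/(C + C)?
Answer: -4931988475/2269668 ≈ -2173.0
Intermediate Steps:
K(C) = (-138 + C)/(2*C) (K(C) = (-138 + C)/((2*C)) = (-138 + C)*(1/(2*C)) = (-138 + C)/(2*C))
W = -89/2269668 (W = 1/(-25502 + (½)*(-138 + 178)/178) = 1/(-25502 + (½)*(1/178)*40) = 1/(-25502 + 10/89) = 1/(-2269668/89) = -89/2269668 ≈ -3.9213e-5)
(r - 1*9716) - W = (7543 - 1*9716) - 1*(-89/2269668) = (7543 - 9716) + 89/2269668 = -2173 + 89/2269668 = -4931988475/2269668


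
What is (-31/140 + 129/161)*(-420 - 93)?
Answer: -957771/3220 ≈ -297.44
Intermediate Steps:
(-31/140 + 129/161)*(-420 - 93) = (-31*1/140 + 129*(1/161))*(-513) = (-31/140 + 129/161)*(-513) = (1867/3220)*(-513) = -957771/3220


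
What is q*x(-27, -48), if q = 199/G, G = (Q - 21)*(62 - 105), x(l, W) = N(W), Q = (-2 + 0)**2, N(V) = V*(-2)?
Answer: 19104/731 ≈ 26.134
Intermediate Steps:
N(V) = -2*V
Q = 4 (Q = (-2)**2 = 4)
x(l, W) = -2*W
G = 731 (G = (4 - 21)*(62 - 105) = -17*(-43) = 731)
q = 199/731 ≈ 0.27223
q*x(-27, -48) = 199*(-2*(-48))/731 = (199/731)*96 = 19104/731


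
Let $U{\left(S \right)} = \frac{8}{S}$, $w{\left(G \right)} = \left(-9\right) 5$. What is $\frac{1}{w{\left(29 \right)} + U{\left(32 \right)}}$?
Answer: $- \frac{4}{179} \approx -0.022346$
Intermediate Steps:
$w{\left(G \right)} = -45$
$\frac{1}{w{\left(29 \right)} + U{\left(32 \right)}} = \frac{1}{-45 + \frac{8}{32}} = \frac{1}{-45 + 8 \cdot \frac{1}{32}} = \frac{1}{-45 + \frac{1}{4}} = \frac{1}{- \frac{179}{4}} = - \frac{4}{179}$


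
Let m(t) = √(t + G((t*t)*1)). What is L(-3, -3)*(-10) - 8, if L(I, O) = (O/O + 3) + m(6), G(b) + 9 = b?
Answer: -48 - 10*√33 ≈ -105.45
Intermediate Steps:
G(b) = -9 + b
m(t) = √(-9 + t + t²) (m(t) = √(t + (-9 + (t*t)*1)) = √(t + (-9 + t²*1)) = √(t + (-9 + t²)) = √(-9 + t + t²))
L(I, O) = 4 + √33 (L(I, O) = (O/O + 3) + √(-9 + 6 + 6²) = (1 + 3) + √(-9 + 6 + 36) = 4 + √33)
L(-3, -3)*(-10) - 8 = (4 + √33)*(-10) - 8 = (-40 - 10*√33) - 8 = -48 - 10*√33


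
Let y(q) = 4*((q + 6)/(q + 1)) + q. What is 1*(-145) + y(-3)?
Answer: -154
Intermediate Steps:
y(q) = q + 4*(6 + q)/(1 + q) (y(q) = 4*((6 + q)/(1 + q)) + q = 4*(6 + q)/(1 + q) + q = q + 4*(6 + q)/(1 + q))
1*(-145) + y(-3) = 1*(-145) + (24 + (-3)**2 + 5*(-3))/(1 - 3) = -145 + (24 + 9 - 15)/(-2) = -145 - 1/2*18 = -145 - 9 = -154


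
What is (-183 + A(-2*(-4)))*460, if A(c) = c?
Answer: -80500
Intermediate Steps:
(-183 + A(-2*(-4)))*460 = (-183 - 2*(-4))*460 = (-183 + 8)*460 = -175*460 = -80500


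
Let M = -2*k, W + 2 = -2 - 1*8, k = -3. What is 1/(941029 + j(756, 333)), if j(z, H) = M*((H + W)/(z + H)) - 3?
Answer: 121/113864360 ≈ 1.0627e-6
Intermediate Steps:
W = -12 (W = -2 + (-2 - 1*8) = -2 + (-2 - 8) = -2 - 10 = -12)
M = 6 (M = -2*(-3) = 6)
j(z, H) = -3 + 6*(-12 + H)/(H + z) (j(z, H) = 6*((H - 12)/(z + H)) - 3 = 6*((-12 + H)/(H + z)) - 3 = 6*(-12 + H)/(H + z) - 3 = -3 + 6*(-12 + H)/(H + z))
1/(941029 + j(756, 333)) = 1/(941029 + 3*(-24 + 333 - 1*756)/(333 + 756)) = 1/(941029 + 3*(-24 + 333 - 756)/1089) = 1/(941029 + 3*(1/1089)*(-447)) = 1/(941029 - 149/121) = 1/(113864360/121) = 121/113864360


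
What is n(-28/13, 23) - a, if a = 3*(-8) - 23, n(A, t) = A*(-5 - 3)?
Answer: 835/13 ≈ 64.231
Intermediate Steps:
n(A, t) = -8*A (n(A, t) = A*(-8) = -8*A)
a = -47 (a = -24 - 23 = -47)
n(-28/13, 23) - a = -(-224)/13 - 1*(-47) = -(-224)/13 + 47 = -8*(-28/13) + 47 = 224/13 + 47 = 835/13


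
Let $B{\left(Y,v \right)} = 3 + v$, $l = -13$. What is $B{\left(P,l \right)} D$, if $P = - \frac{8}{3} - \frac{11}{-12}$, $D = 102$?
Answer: $-1020$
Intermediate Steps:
$P = - \frac{7}{4}$ ($P = \left(-8\right) \frac{1}{3} - - \frac{11}{12} = - \frac{8}{3} + \frac{11}{12} = - \frac{7}{4} \approx -1.75$)
$B{\left(P,l \right)} D = \left(3 - 13\right) 102 = \left(-10\right) 102 = -1020$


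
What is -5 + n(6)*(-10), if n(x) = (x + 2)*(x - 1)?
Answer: -405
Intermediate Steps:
n(x) = (-1 + x)*(2 + x) (n(x) = (2 + x)*(-1 + x) = (-1 + x)*(2 + x))
-5 + n(6)*(-10) = -5 + (-2 + 6 + 6²)*(-10) = -5 + (-2 + 6 + 36)*(-10) = -5 + 40*(-10) = -5 - 400 = -405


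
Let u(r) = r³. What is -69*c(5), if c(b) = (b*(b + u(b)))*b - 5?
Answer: -223905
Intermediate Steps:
c(b) = -5 + b²*(b + b³) (c(b) = (b*(b + b³))*b - 5 = b²*(b + b³) - 5 = -5 + b²*(b + b³))
-69*c(5) = -69*(-5 + 5³ + 5⁵) = -69*(-5 + 125 + 3125) = -69*3245 = -223905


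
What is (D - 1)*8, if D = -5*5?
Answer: -208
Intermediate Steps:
D = -25
(D - 1)*8 = (-25 - 1)*8 = -26*8 = -208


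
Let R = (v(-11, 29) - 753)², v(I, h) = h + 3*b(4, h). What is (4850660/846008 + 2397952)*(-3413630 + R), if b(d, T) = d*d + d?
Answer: -753844997299894823/105751 ≈ -7.1285e+12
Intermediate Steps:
b(d, T) = d + d² (b(d, T) = d² + d = d + d²)
v(I, h) = 60 + h (v(I, h) = h + 3*(4*(1 + 4)) = h + 3*(4*5) = h + 3*20 = h + 60 = 60 + h)
R = 440896 (R = ((60 + 29) - 753)² = (89 - 753)² = (-664)² = 440896)
(4850660/846008 + 2397952)*(-3413630 + R) = (4850660/846008 + 2397952)*(-3413630 + 440896) = (4850660*(1/846008) + 2397952)*(-2972734) = (1212665/211502 + 2397952)*(-2972734) = (507172856569/211502)*(-2972734) = -753844997299894823/105751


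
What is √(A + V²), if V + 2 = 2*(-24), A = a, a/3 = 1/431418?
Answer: √51700414233806/143806 ≈ 50.000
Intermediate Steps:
a = 1/143806 (a = 3/431418 = 3*(1/431418) = 1/143806 ≈ 6.9538e-6)
A = 1/143806 ≈ 6.9538e-6
V = -50 (V = -2 + 2*(-24) = -2 - 48 = -50)
√(A + V²) = √(1/143806 + (-50)²) = √(1/143806 + 2500) = √(359515001/143806) = √51700414233806/143806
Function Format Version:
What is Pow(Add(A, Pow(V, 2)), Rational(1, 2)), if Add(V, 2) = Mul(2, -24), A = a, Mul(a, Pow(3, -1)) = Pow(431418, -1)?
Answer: Mul(Rational(1, 143806), Pow(51700414233806, Rational(1, 2))) ≈ 50.000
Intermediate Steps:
a = Rational(1, 143806) (a = Mul(3, Pow(431418, -1)) = Mul(3, Rational(1, 431418)) = Rational(1, 143806) ≈ 6.9538e-6)
A = Rational(1, 143806) ≈ 6.9538e-6
V = -50 (V = Add(-2, Mul(2, -24)) = Add(-2, -48) = -50)
Pow(Add(A, Pow(V, 2)), Rational(1, 2)) = Pow(Add(Rational(1, 143806), Pow(-50, 2)), Rational(1, 2)) = Pow(Add(Rational(1, 143806), 2500), Rational(1, 2)) = Pow(Rational(359515001, 143806), Rational(1, 2)) = Mul(Rational(1, 143806), Pow(51700414233806, Rational(1, 2)))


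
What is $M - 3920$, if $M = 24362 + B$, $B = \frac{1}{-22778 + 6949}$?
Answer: $\frac{323576417}{15829} \approx 20442.0$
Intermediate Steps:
$B = - \frac{1}{15829}$ ($B = \frac{1}{-15829} = - \frac{1}{15829} \approx -6.3175 \cdot 10^{-5}$)
$M = \frac{385626097}{15829}$ ($M = 24362 - \frac{1}{15829} = \frac{385626097}{15829} \approx 24362.0$)
$M - 3920 = \frac{385626097}{15829} - 3920 = \frac{323576417}{15829}$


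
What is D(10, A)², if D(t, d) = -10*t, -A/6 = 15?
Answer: 10000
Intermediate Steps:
A = -90 (A = -6*15 = -90)
D(10, A)² = (-10*10)² = (-100)² = 10000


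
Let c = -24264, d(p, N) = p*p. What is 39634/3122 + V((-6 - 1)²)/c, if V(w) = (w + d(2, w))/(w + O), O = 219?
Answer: 18409279093/1450113696 ≈ 12.695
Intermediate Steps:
d(p, N) = p²
V(w) = (4 + w)/(219 + w) (V(w) = (w + 2²)/(w + 219) = (w + 4)/(219 + w) = (4 + w)/(219 + w))
39634/3122 + V((-6 - 1)²)/c = 39634/3122 + ((4 + (-6 - 1)²)/(219 + (-6 - 1)²))/(-24264) = 39634*(1/3122) + ((4 + (-7)²)/(219 + (-7)²))*(-1/24264) = 2831/223 + ((4 + 49)/(219 + 49))*(-1/24264) = 2831/223 + (53/268)*(-1/24264) = 2831/223 - 53/6502752 = 18409279093/1450113696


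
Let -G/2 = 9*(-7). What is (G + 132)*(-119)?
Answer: -30702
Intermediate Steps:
G = 126 (G = -18*(-7) = -2*(-63) = 126)
(G + 132)*(-119) = (126 + 132)*(-119) = 258*(-119) = -30702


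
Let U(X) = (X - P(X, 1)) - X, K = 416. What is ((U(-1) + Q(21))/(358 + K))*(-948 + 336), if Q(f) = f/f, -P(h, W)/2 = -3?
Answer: 170/43 ≈ 3.9535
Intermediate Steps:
P(h, W) = 6 (P(h, W) = -2*(-3) = 6)
Q(f) = 1
U(X) = -6 (U(X) = (X - 1*6) - X = (X - 6) - X = (-6 + X) - X = -6)
((U(-1) + Q(21))/(358 + K))*(-948 + 336) = ((-6 + 1)/(358 + 416))*(-948 + 336) = -5/774*(-612) = 170/43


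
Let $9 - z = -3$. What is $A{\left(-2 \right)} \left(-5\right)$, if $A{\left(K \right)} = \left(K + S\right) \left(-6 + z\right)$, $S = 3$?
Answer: $-30$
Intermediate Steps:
$z = 12$ ($z = 9 - -3 = 9 + 3 = 12$)
$A{\left(K \right)} = 18 + 6 K$ ($A{\left(K \right)} = \left(K + 3\right) \left(-6 + 12\right) = \left(3 + K\right) 6 = 18 + 6 K$)
$A{\left(-2 \right)} \left(-5\right) = \left(18 + 6 \left(-2\right)\right) \left(-5\right) = \left(18 - 12\right) \left(-5\right) = 6 \left(-5\right) = -30$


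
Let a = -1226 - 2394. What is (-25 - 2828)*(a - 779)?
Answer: 12550347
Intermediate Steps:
a = -3620
(-25 - 2828)*(a - 779) = (-25 - 2828)*(-3620 - 779) = -2853*(-4399) = 12550347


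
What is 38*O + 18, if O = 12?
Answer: 474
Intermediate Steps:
38*O + 18 = 38*12 + 18 = 456 + 18 = 474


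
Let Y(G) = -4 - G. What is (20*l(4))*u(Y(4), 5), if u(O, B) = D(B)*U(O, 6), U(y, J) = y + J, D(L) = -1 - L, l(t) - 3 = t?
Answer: 1680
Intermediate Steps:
l(t) = 3 + t
U(y, J) = J + y
u(O, B) = (-1 - B)*(6 + O)
(20*l(4))*u(Y(4), 5) = (20*(3 + 4))*(-(1 + 5)*(6 + (-4 - 1*4))) = (20*7)*(-1*6*(6 + (-4 - 4))) = 140*(-1*6*(6 - 8)) = 140*(-1*6*(-2)) = 140*12 = 1680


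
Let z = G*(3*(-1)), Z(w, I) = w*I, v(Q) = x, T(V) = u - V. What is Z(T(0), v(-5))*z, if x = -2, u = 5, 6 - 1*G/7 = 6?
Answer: 0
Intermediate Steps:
G = 0 (G = 42 - 7*6 = 42 - 42 = 0)
T(V) = 5 - V
v(Q) = -2
Z(w, I) = I*w
z = 0 (z = 0*(3*(-1)) = 0*(-3) = 0)
Z(T(0), v(-5))*z = -2*(5 - 1*0)*0 = -2*(5 + 0)*0 = -2*5*0 = -10*0 = 0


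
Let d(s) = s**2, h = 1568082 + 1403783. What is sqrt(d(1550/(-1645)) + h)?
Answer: sqrt(321677735565)/329 ≈ 1723.9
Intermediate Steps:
h = 2971865
sqrt(d(1550/(-1645)) + h) = sqrt((1550/(-1645))**2 + 2971865) = sqrt((1550*(-1/1645))**2 + 2971865) = sqrt((-310/329)**2 + 2971865) = sqrt(96100/108241 + 2971865) = sqrt(321677735565/108241) = sqrt(321677735565)/329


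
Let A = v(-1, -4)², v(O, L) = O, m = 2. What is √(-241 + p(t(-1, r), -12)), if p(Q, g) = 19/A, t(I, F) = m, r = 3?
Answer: I*√222 ≈ 14.9*I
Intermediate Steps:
t(I, F) = 2
A = 1 (A = (-1)² = 1)
p(Q, g) = 19 (p(Q, g) = 19/1 = 19*1 = 19)
√(-241 + p(t(-1, r), -12)) = √(-241 + 19) = √(-222) = I*√222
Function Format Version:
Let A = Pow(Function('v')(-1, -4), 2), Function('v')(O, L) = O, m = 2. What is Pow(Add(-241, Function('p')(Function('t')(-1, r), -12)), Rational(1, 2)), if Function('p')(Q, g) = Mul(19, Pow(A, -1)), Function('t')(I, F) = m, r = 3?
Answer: Mul(I, Pow(222, Rational(1, 2))) ≈ Mul(14.900, I)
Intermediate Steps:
Function('t')(I, F) = 2
A = 1 (A = Pow(-1, 2) = 1)
Function('p')(Q, g) = 19 (Function('p')(Q, g) = Mul(19, Pow(1, -1)) = Mul(19, 1) = 19)
Pow(Add(-241, Function('p')(Function('t')(-1, r), -12)), Rational(1, 2)) = Pow(Add(-241, 19), Rational(1, 2)) = Pow(-222, Rational(1, 2)) = Mul(I, Pow(222, Rational(1, 2)))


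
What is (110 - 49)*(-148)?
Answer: -9028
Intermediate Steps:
(110 - 49)*(-148) = 61*(-148) = -9028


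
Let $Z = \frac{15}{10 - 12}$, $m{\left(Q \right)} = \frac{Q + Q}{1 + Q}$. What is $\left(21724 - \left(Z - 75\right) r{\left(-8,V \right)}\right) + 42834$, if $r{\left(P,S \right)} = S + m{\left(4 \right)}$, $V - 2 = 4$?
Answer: $65185$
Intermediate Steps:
$V = 6$ ($V = 2 + 4 = 6$)
$m{\left(Q \right)} = \frac{2 Q}{1 + Q}$
$Z = - \frac{15}{2}$ ($Z = \frac{15}{-2} = 15 \left(- \frac{1}{2}\right) = - \frac{15}{2} \approx -7.5$)
$r{\left(P,S \right)} = \frac{8}{5} + S$ ($r{\left(P,S \right)} = S + 2 \cdot 4 \frac{1}{1 + 4} = S + 2 \cdot 4 \cdot \frac{1}{5} = S + \frac{8}{5} = \frac{8}{5} + S$)
$\left(21724 - \left(Z - 75\right) r{\left(-8,V \right)}\right) + 42834 = \left(21724 - \left(- \frac{15}{2} - 75\right) \left(\frac{8}{5} + 6\right)\right) + 42834 = \left(21724 - \left(- \frac{165}{2}\right) \frac{38}{5}\right) + 42834 = \left(21724 - -627\right) + 42834 = \left(21724 + 627\right) + 42834 = 22351 + 42834 = 65185$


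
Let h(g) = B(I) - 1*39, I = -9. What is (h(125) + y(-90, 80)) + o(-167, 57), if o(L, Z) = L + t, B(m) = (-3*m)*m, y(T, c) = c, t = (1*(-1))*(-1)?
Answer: -368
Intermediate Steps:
t = 1 (t = -1*(-1) = 1)
B(m) = -3*m²
h(g) = -282 (h(g) = -3*(-9)² - 1*39 = -3*81 - 39 = -243 - 39 = -282)
o(L, Z) = 1 + L (o(L, Z) = L + 1 = 1 + L)
(h(125) + y(-90, 80)) + o(-167, 57) = (-282 + 80) + (1 - 167) = -202 - 166 = -368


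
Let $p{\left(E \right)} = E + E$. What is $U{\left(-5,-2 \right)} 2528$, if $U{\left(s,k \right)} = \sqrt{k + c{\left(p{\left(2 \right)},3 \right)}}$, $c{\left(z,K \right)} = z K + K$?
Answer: $2528 \sqrt{13} \approx 9114.8$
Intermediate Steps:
$p{\left(E \right)} = 2 E$
$c{\left(z,K \right)} = K + K z$ ($c{\left(z,K \right)} = K z + K = K + K z$)
$U{\left(s,k \right)} = \sqrt{15 + k}$ ($U{\left(s,k \right)} = \sqrt{k + 3 \left(1 + 2 \cdot 2\right)} = \sqrt{k + 3 \left(1 + 4\right)} = \sqrt{k + 3 \cdot 5} = \sqrt{k + 15} = \sqrt{15 + k}$)
$U{\left(-5,-2 \right)} 2528 = \sqrt{15 - 2} \cdot 2528 = \sqrt{13} \cdot 2528 = 2528 \sqrt{13}$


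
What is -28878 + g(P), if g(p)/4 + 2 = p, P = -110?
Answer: -29326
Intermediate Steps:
g(p) = -8 + 4*p
-28878 + g(P) = -28878 + (-8 + 4*(-110)) = -28878 + (-8 - 440) = -28878 - 448 = -29326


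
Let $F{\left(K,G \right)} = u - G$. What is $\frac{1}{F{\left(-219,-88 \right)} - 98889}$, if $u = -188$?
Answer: $- \frac{1}{98989} \approx -1.0102 \cdot 10^{-5}$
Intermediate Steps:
$F{\left(K,G \right)} = -188 - G$
$\frac{1}{F{\left(-219,-88 \right)} - 98889} = \frac{1}{\left(-188 - -88\right) - 98889} = \frac{1}{\left(-188 + 88\right) - 98889} = \frac{1}{-100 - 98889} = \frac{1}{-98989} = - \frac{1}{98989}$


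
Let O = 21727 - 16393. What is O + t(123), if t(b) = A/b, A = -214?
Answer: 655868/123 ≈ 5332.3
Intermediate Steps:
t(b) = -214/b
O = 5334
O + t(123) = 5334 - 214/123 = 655868/123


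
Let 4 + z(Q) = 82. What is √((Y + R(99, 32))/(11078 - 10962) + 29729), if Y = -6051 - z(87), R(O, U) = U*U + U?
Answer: √99861239/58 ≈ 172.29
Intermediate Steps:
z(Q) = 78 (z(Q) = -4 + 82 = 78)
R(O, U) = U + U² (R(O, U) = U² + U = U + U²)
Y = -6129 (Y = -6051 - 1*78 = -6051 - 78 = -6129)
√((Y + R(99, 32))/(11078 - 10962) + 29729) = √((-6129 + 32*(1 + 32))/(11078 - 10962) + 29729) = √((-6129 + 32*33)/116 + 29729) = √((-6129 + 1056)*(1/116) + 29729) = √(-5073*1/116 + 29729) = √(-5073/116 + 29729) = √(3443491/116) = √99861239/58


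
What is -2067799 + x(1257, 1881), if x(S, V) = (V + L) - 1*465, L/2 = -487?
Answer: -2067357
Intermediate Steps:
L = -974 (L = 2*(-487) = -974)
x(S, V) = -1439 + V (x(S, V) = (V - 974) - 1*465 = (-974 + V) - 465 = -1439 + V)
-2067799 + x(1257, 1881) = -2067799 + (-1439 + 1881) = -2067799 + 442 = -2067357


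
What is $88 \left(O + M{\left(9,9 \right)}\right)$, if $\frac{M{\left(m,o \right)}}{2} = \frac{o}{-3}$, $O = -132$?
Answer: $-12144$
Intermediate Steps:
$M{\left(m,o \right)} = - \frac{2 o}{3}$ ($M{\left(m,o \right)} = 2 \frac{o}{-3} = 2 o \left(- \frac{1}{3}\right) = 2 \left(- \frac{o}{3}\right) = - \frac{2 o}{3}$)
$88 \left(O + M{\left(9,9 \right)}\right) = 88 \left(-132 - 6\right) = 88 \left(-138\right) = -12144$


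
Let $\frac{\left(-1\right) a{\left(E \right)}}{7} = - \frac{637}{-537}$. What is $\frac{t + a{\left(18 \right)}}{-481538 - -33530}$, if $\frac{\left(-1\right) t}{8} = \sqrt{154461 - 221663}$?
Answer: $\frac{4459}{240580296} + \frac{i \sqrt{67202}}{56001} \approx 1.8534 \cdot 10^{-5} + 0.0046291 i$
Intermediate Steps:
$a{\left(E \right)} = - \frac{4459}{537}$ ($a{\left(E \right)} = - 7 \left(- \frac{637}{-537}\right) = - 7 \left(\left(-637\right) \left(- \frac{1}{537}\right)\right) = \left(-7\right) \frac{637}{537} = - \frac{4459}{537}$)
$t = - 8 i \sqrt{67202}$ ($t = - 8 \sqrt{154461 - 221663} = - 8 \sqrt{-67202} = - 8 i \sqrt{67202} \approx - 2073.9 i$)
$\frac{t + a{\left(18 \right)}}{-481538 - -33530} = \frac{- 8 i \sqrt{67202} - \frac{4459}{537}}{-481538 - -33530} = \frac{- \frac{4459}{537} - 8 i \sqrt{67202}}{-481538 + \left(-27961 + 61491\right)} = \frac{- \frac{4459}{537} - 8 i \sqrt{67202}}{-481538 + 33530} = \frac{- \frac{4459}{537} - 8 i \sqrt{67202}}{-448008} = \left(- \frac{4459}{537} - 8 i \sqrt{67202}\right) \left(- \frac{1}{448008}\right) = \frac{4459}{240580296} + \frac{i \sqrt{67202}}{56001}$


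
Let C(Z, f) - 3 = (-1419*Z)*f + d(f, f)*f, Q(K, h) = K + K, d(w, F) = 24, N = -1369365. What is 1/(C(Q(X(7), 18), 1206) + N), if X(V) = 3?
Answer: -1/11608302 ≈ -8.6145e-8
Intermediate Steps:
Q(K, h) = 2*K
C(Z, f) = 3 + 24*f - 1419*Z*f (C(Z, f) = 3 + ((-1419*Z)*f + 24*f) = 3 + (-1419*Z*f + 24*f) = 3 + (24*f - 1419*Z*f) = 3 + 24*f - 1419*Z*f)
1/(C(Q(X(7), 18), 1206) + N) = 1/((3 + 24*1206 - 1419*2*3*1206) - 1369365) = 1/((3 + 28944 - 1419*6*1206) - 1369365) = 1/((3 + 28944 - 10267884) - 1369365) = 1/(-10238937 - 1369365) = 1/(-11608302) = -1/11608302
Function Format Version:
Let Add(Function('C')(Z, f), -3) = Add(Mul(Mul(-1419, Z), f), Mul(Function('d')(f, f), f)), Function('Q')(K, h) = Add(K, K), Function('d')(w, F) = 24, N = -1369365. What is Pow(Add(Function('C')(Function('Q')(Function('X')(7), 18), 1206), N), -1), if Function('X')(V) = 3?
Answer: Rational(-1, 11608302) ≈ -8.6145e-8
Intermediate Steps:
Function('Q')(K, h) = Mul(2, K)
Function('C')(Z, f) = Add(3, Mul(24, f), Mul(-1419, Z, f)) (Function('C')(Z, f) = Add(3, Add(Mul(Mul(-1419, Z), f), Mul(24, f))) = Add(3, Add(Mul(-1419, Z, f), Mul(24, f))) = Add(3, Add(Mul(24, f), Mul(-1419, Z, f))) = Add(3, Mul(24, f), Mul(-1419, Z, f)))
Pow(Add(Function('C')(Function('Q')(Function('X')(7), 18), 1206), N), -1) = Pow(Add(Add(3, Mul(24, 1206), Mul(-1419, Mul(2, 3), 1206)), -1369365), -1) = Pow(Add(Add(3, 28944, Mul(-1419, 6, 1206)), -1369365), -1) = Pow(Add(Add(3, 28944, -10267884), -1369365), -1) = Pow(Add(-10238937, -1369365), -1) = Pow(-11608302, -1) = Rational(-1, 11608302)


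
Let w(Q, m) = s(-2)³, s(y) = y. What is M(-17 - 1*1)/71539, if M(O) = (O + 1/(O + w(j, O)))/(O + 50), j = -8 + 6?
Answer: -469/59520448 ≈ -7.8796e-6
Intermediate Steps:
j = -2
w(Q, m) = -8 (w(Q, m) = (-2)³ = -8)
M(O) = (O + 1/(-8 + O))/(50 + O) (M(O) = (O + 1/(O - 8))/(O + 50) = (O + 1/(-8 + O))/(50 + O))
M(-17 - 1*1)/71539 = ((1 + (-17 - 1*1)² - 8*(-17 - 1*1))/(-400 + (-17 - 1*1)² + 42*(-17 - 1*1)))/71539 = ((1 + (-17 - 1)² - 8*(-17 - 1))/(-400 + (-17 - 1)² + 42*(-17 - 1)))*(1/71539) = ((1 + (-18)² - 8*(-18))/(-400 + (-18)² + 42*(-18)))*(1/71539) = ((1 + 324 + 144)/(-400 + 324 - 756))*(1/71539) = (469/(-832))*(1/71539) = -1/832*469*(1/71539) = -469/832*1/71539 = -469/59520448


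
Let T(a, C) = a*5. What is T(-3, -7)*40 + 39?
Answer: -561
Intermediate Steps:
T(a, C) = 5*a
T(-3, -7)*40 + 39 = (5*(-3))*40 + 39 = -15*40 + 39 = -600 + 39 = -561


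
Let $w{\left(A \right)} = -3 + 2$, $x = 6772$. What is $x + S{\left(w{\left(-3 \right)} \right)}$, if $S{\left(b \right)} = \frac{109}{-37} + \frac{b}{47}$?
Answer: $\frac{11771348}{1739} \approx 6769.0$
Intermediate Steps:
$w{\left(A \right)} = -1$
$S{\left(b \right)} = - \frac{109}{37} + \frac{b}{47}$ ($S{\left(b \right)} = 109 \left(- \frac{1}{37}\right) + b \frac{1}{47} = - \frac{109}{37} + \frac{b}{47}$)
$x + S{\left(w{\left(-3 \right)} \right)} = 6772 + \left(- \frac{109}{37} + \frac{1}{47} \left(-1\right)\right) = 6772 - \frac{5160}{1739} = \frac{11771348}{1739}$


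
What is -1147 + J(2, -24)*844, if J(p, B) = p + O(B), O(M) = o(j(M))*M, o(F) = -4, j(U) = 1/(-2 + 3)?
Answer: 81565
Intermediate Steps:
j(U) = 1 (j(U) = 1/1 = 1)
O(M) = -4*M
J(p, B) = p - 4*B
-1147 + J(2, -24)*844 = -1147 + (2 - 4*(-24))*844 = -1147 + (2 + 96)*844 = -1147 + 98*844 = -1147 + 82712 = 81565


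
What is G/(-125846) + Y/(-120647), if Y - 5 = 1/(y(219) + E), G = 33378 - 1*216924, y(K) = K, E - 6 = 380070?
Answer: 4210558743659297/2886998532778395 ≈ 1.4585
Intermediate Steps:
E = 380076 (E = 6 + 380070 = 380076)
G = -183546 (G = 33378 - 216924 = -183546)
Y = 1901476/380295 (Y = 5 + 1/(219 + 380076) = 5 + 1/380295 = 1901476/380295 ≈ 5.0000)
G/(-125846) + Y/(-120647) = -183546/(-125846) + (1901476/380295)/(-120647) = -183546*(-1/125846) + (1901476/380295)*(-1/120647) = 91773/62923 - 1901476/45881450865 = 4210558743659297/2886998532778395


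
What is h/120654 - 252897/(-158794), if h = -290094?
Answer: -2592025333/3193188546 ≈ -0.81174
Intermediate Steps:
h/120654 - 252897/(-158794) = -290094/120654 - 252897/(-158794) = -290094*1/120654 - 252897*(-1/158794) = -48349/20109 + 252897/158794 = -2592025333/3193188546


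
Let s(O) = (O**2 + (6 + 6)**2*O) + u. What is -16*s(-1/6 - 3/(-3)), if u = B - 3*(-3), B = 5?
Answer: -19396/9 ≈ -2155.1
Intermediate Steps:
u = 14 (u = 5 - 3*(-3) = 5 + 9 = 14)
s(O) = 14 + O**2 + 144*O (s(O) = (O**2 + (6 + 6)**2*O) + 14 = (O**2 + 12**2*O) + 14 = (O**2 + 144*O) + 14 = 14 + O**2 + 144*O)
-16*s(-1/6 - 3/(-3)) = -16*(14 + (-1/6 - 3/(-3))**2 + 144*(-1/6 - 3/(-3))) = -16*(14 + (-1*1/6 - 3*(-1/3))**2 + 144*(-1*1/6 - 3*(-1/3))) = -16*(14 + (-1/6 + 1)**2 + 144*(-1/6 + 1)) = -16*(14 + (5/6)**2 + 144*(5/6)) = -16*(14 + 25/36 + 120) = -16*4849/36 = -19396/9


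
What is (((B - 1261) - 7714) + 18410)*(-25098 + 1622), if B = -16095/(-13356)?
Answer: -246556601965/1113 ≈ -2.2152e+8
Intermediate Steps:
B = 5365/4452 (B = -16095*(-1/13356) = 5365/4452 ≈ 1.2051)
(((B - 1261) - 7714) + 18410)*(-25098 + 1622) = (((5365/4452 - 1261) - 7714) + 18410)*(-25098 + 1622) = ((-5608607/4452 - 7714) + 18410)*(-23476) = (-39951335/4452 + 18410)*(-23476) = (42009985/4452)*(-23476) = -246556601965/1113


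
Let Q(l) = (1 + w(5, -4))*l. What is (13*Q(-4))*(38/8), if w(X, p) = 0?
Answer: -247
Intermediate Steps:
Q(l) = l (Q(l) = (1 + 0)*l = 1*l = l)
(13*Q(-4))*(38/8) = (13*(-4))*(38/8) = -1976/8 = -52*19/4 = -247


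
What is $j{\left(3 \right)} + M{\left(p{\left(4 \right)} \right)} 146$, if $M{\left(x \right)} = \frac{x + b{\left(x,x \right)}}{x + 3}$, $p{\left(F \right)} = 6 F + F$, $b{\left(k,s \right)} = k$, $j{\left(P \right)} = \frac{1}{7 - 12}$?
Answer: $\frac{40849}{155} \approx 263.54$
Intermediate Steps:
$j{\left(P \right)} = - \frac{1}{5}$ ($j{\left(P \right)} = \frac{1}{-5} = - \frac{1}{5}$)
$p{\left(F \right)} = 7 F$
$M{\left(x \right)} = \frac{2 x}{3 + x}$ ($M{\left(x \right)} = \frac{x + x}{x + 3} = \frac{2 x}{3 + x}$)
$j{\left(3 \right)} + M{\left(p{\left(4 \right)} \right)} 146 = - \frac{1}{5} + \frac{2 \cdot 7 \cdot 4}{3 + 7 \cdot 4} \cdot 146 = - \frac{1}{5} + 2 \cdot 28 \frac{1}{3 + 28} \cdot 146 = - \frac{1}{5} + 2 \cdot 28 \cdot \frac{1}{31} \cdot 146 = - \frac{1}{5} + \frac{56}{31} \cdot 146 = - \frac{1}{5} + \frac{8176}{31} = \frac{40849}{155}$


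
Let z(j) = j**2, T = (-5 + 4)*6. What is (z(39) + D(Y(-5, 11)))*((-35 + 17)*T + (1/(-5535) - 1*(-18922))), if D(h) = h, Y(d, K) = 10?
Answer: 161261836019/5535 ≈ 2.9135e+7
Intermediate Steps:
T = -6 (T = -1*6 = -6)
(z(39) + D(Y(-5, 11)))*((-35 + 17)*T + (1/(-5535) - 1*(-18922))) = (39**2 + 10)*((-35 + 17)*(-6) + (1/(-5535) - 1*(-18922))) = (1521 + 10)*(-18*(-6) + (-1/5535 + 18922)) = 1531*(108 + 104733269/5535) = 1531*(105331049/5535) = 161261836019/5535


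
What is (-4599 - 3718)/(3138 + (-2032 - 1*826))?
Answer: -8317/280 ≈ -29.704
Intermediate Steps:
(-4599 - 3718)/(3138 + (-2032 - 1*826)) = -8317/(3138 + (-2032 - 826)) = -8317/(3138 - 2858) = -8317/280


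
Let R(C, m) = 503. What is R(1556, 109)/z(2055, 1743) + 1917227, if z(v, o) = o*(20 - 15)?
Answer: 16708633808/8715 ≈ 1.9172e+6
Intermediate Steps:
z(v, o) = 5*o (z(v, o) = o*5 = 5*o)
R(1556, 109)/z(2055, 1743) + 1917227 = 503/((5*1743)) + 1917227 = 503/8715 + 1917227 = 16708633808/8715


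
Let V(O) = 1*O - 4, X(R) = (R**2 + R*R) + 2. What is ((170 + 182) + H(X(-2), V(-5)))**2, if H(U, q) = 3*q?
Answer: 105625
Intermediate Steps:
X(R) = 2 + 2*R**2 (X(R) = (R**2 + R**2) + 2 = 2*R**2 + 2 = 2 + 2*R**2)
V(O) = -4 + O (V(O) = O - 4 = -4 + O)
((170 + 182) + H(X(-2), V(-5)))**2 = ((170 + 182) + 3*(-4 - 5))**2 = (352 + 3*(-9))**2 = (352 - 27)**2 = 325**2 = 105625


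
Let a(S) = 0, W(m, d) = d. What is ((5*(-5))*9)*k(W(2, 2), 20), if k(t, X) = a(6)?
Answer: 0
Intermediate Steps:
k(t, X) = 0
((5*(-5))*9)*k(W(2, 2), 20) = ((5*(-5))*9)*0 = -25*9*0 = -225*0 = 0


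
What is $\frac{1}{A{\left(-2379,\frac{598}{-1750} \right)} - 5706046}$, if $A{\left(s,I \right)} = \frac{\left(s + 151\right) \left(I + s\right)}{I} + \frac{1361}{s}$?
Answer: $- \frac{54717}{1161068131261} \approx -4.7126 \cdot 10^{-8}$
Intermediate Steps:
$A{\left(s,I \right)} = \frac{1361}{s} + \frac{\left(151 + s\right) \left(I + s\right)}{I}$ ($A{\left(s,I \right)} = \frac{\left(151 + s\right) \left(I + s\right)}{I} + \frac{1361}{s} = \frac{1361}{s} + \frac{\left(151 + s\right) \left(I + s\right)}{I}$)
$\frac{1}{A{\left(-2379,\frac{598}{-1750} \right)} - 5706046} = \frac{1}{\left(151 - 2379 + \frac{1361}{-2379} + \frac{\left(-2379\right)^{2}}{598 \frac{1}{-1750}} + 151 \left(-2379\right) \frac{1}{598 \frac{1}{-1750}}\right) - 5706046} = \frac{1}{\left(151 - 2379 + 1361 \left(- \frac{1}{2379}\right) + \frac{1}{598 \left(- \frac{1}{1750}\right)} 5659641 + 151 \left(-2379\right) \frac{1}{598 \left(- \frac{1}{1750}\right)}\right) - 5706046} = \frac{1}{\left(151 - 2379 - \frac{1361}{2379} + \frac{1}{- \frac{299}{875}} \cdot 5659641 + 151 \left(-2379\right) \frac{1}{- \frac{299}{875}}\right) - 5706046} = \frac{1}{\left(151 - 2379 - \frac{1361}{2379} - \frac{380937375}{23} + 151 \left(-2379\right) \left(- \frac{875}{299}\right)\right) - 5706046} = \frac{1}{\left(151 - 2379 - \frac{1361}{2379} - \frac{380937375}{23} + \frac{24178875}{23}\right) - 5706046} = \frac{1}{- \frac{848850412279}{54717} - 5706046} = \frac{1}{- \frac{1161068131261}{54717}} = - \frac{54717}{1161068131261}$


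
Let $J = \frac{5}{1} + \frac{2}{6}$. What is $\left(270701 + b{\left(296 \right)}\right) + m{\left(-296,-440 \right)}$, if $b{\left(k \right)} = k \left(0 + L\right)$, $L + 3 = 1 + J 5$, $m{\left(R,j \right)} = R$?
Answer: $\frac{833119}{3} \approx 2.7771 \cdot 10^{5}$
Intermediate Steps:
$J = \frac{16}{3}$ ($J = 5 \cdot 1 + 2 \cdot \frac{1}{6} = 5 + \frac{1}{3} = \frac{16}{3} \approx 5.3333$)
$L = \frac{74}{3}$ ($L = -3 + \left(1 + \frac{16}{3} \cdot 5\right) = -3 + \left(1 + \frac{80}{3}\right) = -3 + \frac{83}{3} = \frac{74}{3} \approx 24.667$)
$b{\left(k \right)} = \frac{74 k}{3}$ ($b{\left(k \right)} = k \left(0 + \frac{74}{3}\right) = k \frac{74}{3} = \frac{74 k}{3}$)
$\left(270701 + b{\left(296 \right)}\right) + m{\left(-296,-440 \right)} = \left(270701 + \frac{74}{3} \cdot 296\right) - 296 = \left(270701 + \frac{21904}{3}\right) - 296 = \frac{834007}{3} - 296 = \frac{833119}{3}$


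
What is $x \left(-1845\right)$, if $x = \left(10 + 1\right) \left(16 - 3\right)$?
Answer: $-263835$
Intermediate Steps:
$x = 143$ ($x = 11 \cdot 13 = 143$)
$x \left(-1845\right) = 143 \left(-1845\right) = -263835$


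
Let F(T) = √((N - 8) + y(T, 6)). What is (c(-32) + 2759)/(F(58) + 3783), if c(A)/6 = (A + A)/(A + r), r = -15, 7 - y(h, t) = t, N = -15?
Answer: 492005631/672622217 - 130057*I*√22/672622217 ≈ 0.73147 - 0.00090693*I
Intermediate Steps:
y(h, t) = 7 - t
c(A) = 12*A/(-15 + A) (c(A) = 6*((A + A)/(A - 15)) = 6*((2*A)/(-15 + A)) = 6*(2*A/(-15 + A)) = 12*A/(-15 + A))
F(T) = I*√22 (F(T) = √((-15 - 8) + (7 - 1*6)) = √(-23 + (7 - 6)) = √(-23 + 1) = √(-22) = I*√22)
(c(-32) + 2759)/(F(58) + 3783) = (12*(-32)/(-15 - 32) + 2759)/(I*√22 + 3783) = (12*(-32)/(-47) + 2759)/(3783 + I*√22) = (12*(-32)*(-1/47) + 2759)/(3783 + I*√22) = (384/47 + 2759)/(3783 + I*√22) = 130057/(47*(3783 + I*√22))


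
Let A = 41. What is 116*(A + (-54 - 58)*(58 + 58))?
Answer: -1502316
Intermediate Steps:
116*(A + (-54 - 58)*(58 + 58)) = 116*(41 + (-54 - 58)*(58 + 58)) = 116*(41 - 112*116) = 116*(41 - 12992) = 116*(-12951) = -1502316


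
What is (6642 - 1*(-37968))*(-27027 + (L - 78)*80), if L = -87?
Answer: -1794526470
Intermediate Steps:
(6642 - 1*(-37968))*(-27027 + (L - 78)*80) = (6642 - 1*(-37968))*(-27027 + (-87 - 78)*80) = (6642 + 37968)*(-27027 - 165*80) = 44610*(-27027 - 13200) = 44610*(-40227) = -1794526470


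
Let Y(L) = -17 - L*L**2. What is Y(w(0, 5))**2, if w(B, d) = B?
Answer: 289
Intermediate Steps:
Y(L) = -17 - L**3
Y(w(0, 5))**2 = (-17 - 1*0**3)**2 = (-17 - 1*0)**2 = (-17 + 0)**2 = (-17)**2 = 289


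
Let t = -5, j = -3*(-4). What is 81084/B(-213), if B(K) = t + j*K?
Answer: -81084/2561 ≈ -31.661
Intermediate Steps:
j = 12
B(K) = -5 + 12*K
81084/B(-213) = 81084/(-5 + 12*(-213)) = 81084/(-5 - 2556) = 81084/(-2561) = 81084*(-1/2561) = -81084/2561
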